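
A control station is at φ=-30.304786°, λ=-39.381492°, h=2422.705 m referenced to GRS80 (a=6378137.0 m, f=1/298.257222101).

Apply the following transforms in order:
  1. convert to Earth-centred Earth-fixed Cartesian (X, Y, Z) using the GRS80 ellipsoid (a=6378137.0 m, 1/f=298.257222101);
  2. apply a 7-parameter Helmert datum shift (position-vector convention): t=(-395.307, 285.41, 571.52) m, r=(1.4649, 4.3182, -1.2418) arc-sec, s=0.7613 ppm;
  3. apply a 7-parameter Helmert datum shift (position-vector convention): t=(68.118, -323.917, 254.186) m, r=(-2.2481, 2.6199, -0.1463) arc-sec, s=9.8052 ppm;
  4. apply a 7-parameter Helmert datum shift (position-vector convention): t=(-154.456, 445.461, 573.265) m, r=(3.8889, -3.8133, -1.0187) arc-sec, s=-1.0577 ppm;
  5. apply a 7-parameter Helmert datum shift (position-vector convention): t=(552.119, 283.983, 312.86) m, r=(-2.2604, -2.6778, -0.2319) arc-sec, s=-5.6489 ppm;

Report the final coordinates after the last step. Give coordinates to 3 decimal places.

start: φ=-30.304786°, λ=-39.381492°, h=2422.705 m
→ ECEF (a=6378137.000, f=1/298.257222101): X=4261501.7312, Y=-3498132.2308, Z=-3200811.6103
→ Helmert 7p (PV): X=4261021.5985, Y=-3497852.4077, Z=-3200356.5865
→ Helmert 7p (PV): X=4261088.3655, Y=-3498248.5255, Z=-3200149.7793
→ Helmert 7p (PV): X=4260971.2878, Y=-3497760.0737, Z=-3199560.3088
→ Helmert 7p (PV): X=4261536.9421, Y=-3497496.1856, Z=-3199135.7269

X=4261536.942 m, Y=-3497496.186 m, Z=-3199135.727 m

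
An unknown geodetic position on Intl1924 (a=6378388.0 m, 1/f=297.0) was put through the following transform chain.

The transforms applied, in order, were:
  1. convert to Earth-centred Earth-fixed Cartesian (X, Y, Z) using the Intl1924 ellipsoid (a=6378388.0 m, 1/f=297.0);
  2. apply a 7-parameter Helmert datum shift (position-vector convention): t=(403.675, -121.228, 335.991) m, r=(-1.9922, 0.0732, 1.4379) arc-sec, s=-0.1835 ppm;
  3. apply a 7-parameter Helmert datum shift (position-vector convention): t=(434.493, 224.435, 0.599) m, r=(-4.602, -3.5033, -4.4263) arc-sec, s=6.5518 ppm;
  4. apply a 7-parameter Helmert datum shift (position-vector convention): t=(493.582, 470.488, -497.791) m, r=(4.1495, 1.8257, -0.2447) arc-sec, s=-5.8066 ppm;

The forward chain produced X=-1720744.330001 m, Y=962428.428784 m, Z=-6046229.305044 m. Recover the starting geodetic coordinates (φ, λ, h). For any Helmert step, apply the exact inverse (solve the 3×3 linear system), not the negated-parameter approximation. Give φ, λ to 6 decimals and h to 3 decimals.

φ=-72.044357°, λ=150.814480°, h=717.299 m

start: X=-1720744.3300, Y=962428.4288, Z=-6046229.3050 m
→ Helmert⁻¹: X=-1721195.5348, Y=961839.8591, Z=-6045801.2038
→ Helmert⁻¹: X=-1721742.0689, Y=961707.0631, Z=-6045711.4925
→ Helmert⁻¹: X=-1722137.2088, Y=961898.8683, Z=-6046039.9136
→ geod (Bowring, a=6378388.000): φ=-72.04435700°, λ=150.81448000°, h=717.2990 m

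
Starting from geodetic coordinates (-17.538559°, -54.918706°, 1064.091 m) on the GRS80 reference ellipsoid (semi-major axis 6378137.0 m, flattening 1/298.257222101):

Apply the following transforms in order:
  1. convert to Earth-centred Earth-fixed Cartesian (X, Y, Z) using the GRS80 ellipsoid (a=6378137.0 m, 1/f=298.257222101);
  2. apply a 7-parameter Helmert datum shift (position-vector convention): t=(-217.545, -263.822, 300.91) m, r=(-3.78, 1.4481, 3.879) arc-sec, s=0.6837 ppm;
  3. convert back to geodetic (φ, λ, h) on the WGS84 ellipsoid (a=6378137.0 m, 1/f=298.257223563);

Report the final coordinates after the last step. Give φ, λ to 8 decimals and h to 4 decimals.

φ=-17.53508798°, λ=-54.92102548°, h=1064.2946 m

start: φ=-17.538559°, λ=-54.918706°, h=1064.091 m
→ ECEF (a=6378137.000, f=1/298.257222101): X=3496999.3786, Y=-4979181.5322, Z=-1910070.4520
→ Helmert 7p (PV): X=3496864.4529, Y=-4979417.9980, Z=-1909704.1506
→ geod (Bowring, a=6378137.000): φ=-17.53508798°, λ=-54.92102548°, h=1064.2946 m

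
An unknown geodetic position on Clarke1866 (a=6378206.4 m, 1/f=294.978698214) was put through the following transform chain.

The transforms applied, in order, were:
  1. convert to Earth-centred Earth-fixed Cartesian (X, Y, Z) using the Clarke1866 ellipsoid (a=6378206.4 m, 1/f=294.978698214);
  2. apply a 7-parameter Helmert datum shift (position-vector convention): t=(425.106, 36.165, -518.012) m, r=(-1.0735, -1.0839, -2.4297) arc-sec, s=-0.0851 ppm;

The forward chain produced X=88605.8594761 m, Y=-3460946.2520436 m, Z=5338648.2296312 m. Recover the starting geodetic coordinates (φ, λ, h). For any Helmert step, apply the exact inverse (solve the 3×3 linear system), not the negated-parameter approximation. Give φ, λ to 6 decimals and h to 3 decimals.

start: X=88605.8595, Y=-3460946.2520, Z=5338648.2296 m
→ Helmert⁻¹: X=88249.5867, Y=-3461009.4595, Z=5339148.2195
→ geod (Bowring, a=6378206.400): φ=57.21626100°, λ=-88.53937600°, h=440.0390 m

φ=57.216261°, λ=-88.539376°, h=440.039 m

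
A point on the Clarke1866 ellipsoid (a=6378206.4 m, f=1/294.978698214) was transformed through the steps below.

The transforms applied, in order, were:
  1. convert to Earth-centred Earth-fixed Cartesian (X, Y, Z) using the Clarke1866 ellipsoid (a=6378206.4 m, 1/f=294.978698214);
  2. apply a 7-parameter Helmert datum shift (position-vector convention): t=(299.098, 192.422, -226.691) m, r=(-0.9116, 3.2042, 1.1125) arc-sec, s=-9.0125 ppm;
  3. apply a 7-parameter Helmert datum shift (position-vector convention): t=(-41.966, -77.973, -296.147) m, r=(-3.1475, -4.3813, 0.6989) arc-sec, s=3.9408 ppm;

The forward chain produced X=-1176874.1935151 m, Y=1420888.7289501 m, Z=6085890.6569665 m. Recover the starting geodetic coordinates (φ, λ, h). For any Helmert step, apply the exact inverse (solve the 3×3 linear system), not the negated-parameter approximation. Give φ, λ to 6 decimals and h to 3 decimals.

start: X=-1176874.1935, Y=1420888.7290, Z=6085890.6570 m
→ Helmert⁻¹: X=-1176693.4974, Y=1420872.2167, Z=6086209.4957
→ Helmert⁻¹: X=-1177090.0905, Y=1420672.0478, Z=6086479.0346
→ geod (Bowring, a=6378206.400): φ=73.24442800°, λ=129.64326200°, h=1563.9900 m

φ=73.244428°, λ=129.643262°, h=1563.990 m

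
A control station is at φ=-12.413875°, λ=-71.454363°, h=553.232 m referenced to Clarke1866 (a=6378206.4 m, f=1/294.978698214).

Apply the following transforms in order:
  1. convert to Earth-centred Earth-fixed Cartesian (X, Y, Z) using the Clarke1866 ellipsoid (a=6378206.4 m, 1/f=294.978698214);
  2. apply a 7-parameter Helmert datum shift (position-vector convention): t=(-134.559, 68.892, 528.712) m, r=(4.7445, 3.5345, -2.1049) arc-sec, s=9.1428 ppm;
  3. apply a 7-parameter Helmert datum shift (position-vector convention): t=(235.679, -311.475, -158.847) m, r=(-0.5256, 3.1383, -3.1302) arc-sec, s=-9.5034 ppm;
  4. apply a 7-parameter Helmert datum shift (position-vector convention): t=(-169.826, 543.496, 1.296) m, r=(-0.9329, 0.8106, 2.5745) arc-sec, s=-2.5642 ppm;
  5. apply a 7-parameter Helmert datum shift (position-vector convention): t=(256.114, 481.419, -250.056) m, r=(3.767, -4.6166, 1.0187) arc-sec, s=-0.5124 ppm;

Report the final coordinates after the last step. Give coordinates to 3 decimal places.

start: φ=-12.413875°, λ=-71.454363°, h=553.232 m
→ ECEF (a=6378206.400, f=1/294.978698214): X=1981704.1651, Y=-5907049.0390, Z=-1362185.9718
→ Helmert 7p (PV): X=1981504.1011, Y=-5907023.0438, Z=-1361839.5474
→ Helmert 7p (PV): X=1981610.5870, Y=-5907311.9225, Z=-1362000.5484
→ Helmert 7p (PV): X=1981504.0594, Y=-5906734.7056, Z=-1361976.8297
→ Helmert 7p (PV): X=1981818.8138, Y=-5906215.6001, Z=-1362289.7123

X=1981818.814 m, Y=-5906215.600 m, Z=-1362289.712 m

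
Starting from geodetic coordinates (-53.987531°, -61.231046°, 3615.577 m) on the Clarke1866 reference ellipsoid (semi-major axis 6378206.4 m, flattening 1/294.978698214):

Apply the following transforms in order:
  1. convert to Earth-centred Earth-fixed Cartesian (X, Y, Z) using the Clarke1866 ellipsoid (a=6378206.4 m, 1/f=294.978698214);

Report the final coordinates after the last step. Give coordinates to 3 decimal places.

X=1809895.140 m, Y=-3296416.787 m, Z=-5138649.717 m

start: φ=-53.987531°, λ=-61.231046°, h=3615.577 m
→ ECEF (a=6378206.400, f=1/294.978698214): X=1809895.1397, Y=-3296416.7872, Z=-5138649.7171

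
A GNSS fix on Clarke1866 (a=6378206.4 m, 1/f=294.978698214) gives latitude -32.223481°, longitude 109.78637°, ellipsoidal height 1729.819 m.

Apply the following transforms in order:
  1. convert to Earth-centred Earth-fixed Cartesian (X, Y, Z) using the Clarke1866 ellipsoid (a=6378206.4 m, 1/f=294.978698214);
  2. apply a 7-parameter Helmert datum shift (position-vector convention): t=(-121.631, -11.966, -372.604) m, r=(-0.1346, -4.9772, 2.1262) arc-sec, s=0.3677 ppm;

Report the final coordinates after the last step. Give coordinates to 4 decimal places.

X=-1828903.3734 m, Y=5083478.8495 m, Z=-3382585.0801 m

start: φ=-32.223481°, λ=109.786370°, h=1729.819 m
→ ECEF (a=6378206.400, f=1/294.978698214): X=-1828810.2807, Y=5083510.0049, Z=-3382163.7857
→ Helmert 7p (PV): X=-1828903.3734, Y=5083478.8495, Z=-3382585.0801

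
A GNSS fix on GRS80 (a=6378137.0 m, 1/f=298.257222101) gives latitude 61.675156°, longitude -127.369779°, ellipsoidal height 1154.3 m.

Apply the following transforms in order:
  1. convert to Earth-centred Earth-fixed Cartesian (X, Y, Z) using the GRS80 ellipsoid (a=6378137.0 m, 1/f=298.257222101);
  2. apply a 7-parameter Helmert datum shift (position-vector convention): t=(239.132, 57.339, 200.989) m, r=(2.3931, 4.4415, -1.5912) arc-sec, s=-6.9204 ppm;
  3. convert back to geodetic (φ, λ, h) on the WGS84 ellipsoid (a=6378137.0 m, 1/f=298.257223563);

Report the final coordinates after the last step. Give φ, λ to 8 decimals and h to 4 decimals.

φ=61.67773847°, λ=-127.36473907°, h=1196.7860 m

start: φ=61.675156°, λ=-127.369779°, h=1154.300 m
→ ECEF (a=6378137.000, f=1/298.257222101): X=-1841908.3725, Y=-2411751.4977, Z=5592445.2029
→ Helmert 7p (PV): X=-1841554.6775, Y=-2411728.1429, Z=5592619.1704
→ geod (Bowring, a=6378137.000): φ=61.67773847°, λ=-127.36473907°, h=1196.7860 m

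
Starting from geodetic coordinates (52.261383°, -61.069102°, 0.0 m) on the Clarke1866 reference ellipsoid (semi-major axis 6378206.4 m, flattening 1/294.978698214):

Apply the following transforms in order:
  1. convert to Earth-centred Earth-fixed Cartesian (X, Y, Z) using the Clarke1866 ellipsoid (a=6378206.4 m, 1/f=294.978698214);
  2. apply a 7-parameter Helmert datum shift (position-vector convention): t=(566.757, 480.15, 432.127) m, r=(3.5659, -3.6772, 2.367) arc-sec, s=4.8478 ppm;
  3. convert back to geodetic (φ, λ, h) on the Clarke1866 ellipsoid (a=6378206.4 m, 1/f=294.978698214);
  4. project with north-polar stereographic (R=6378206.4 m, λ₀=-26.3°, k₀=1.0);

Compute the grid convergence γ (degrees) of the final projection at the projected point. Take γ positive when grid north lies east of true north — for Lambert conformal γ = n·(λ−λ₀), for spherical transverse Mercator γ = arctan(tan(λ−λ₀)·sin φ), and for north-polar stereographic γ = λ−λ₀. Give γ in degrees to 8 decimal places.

-34.75953997

start: φ=52.261383°, λ=-61.069102°, h=0.000 m
→ ECEF (a=6378206.400, f=1/294.978698214): X=1892512.6113, Y=-3423915.3160, Z=5020453.2155
→ Helmert 7p (PV): X=1893038.3314, Y=-3423516.8406, Z=5020884.2269
→ geod (Bowring, a=6378206.400): φ=52.26442436°, λ=-61.05953997°, h=283.0955 m
→ into stereo (λ₀=-26.3°): φ=52.26442436°, λ−λ₀=-34.75953997°
convergence γ = -34.75953997°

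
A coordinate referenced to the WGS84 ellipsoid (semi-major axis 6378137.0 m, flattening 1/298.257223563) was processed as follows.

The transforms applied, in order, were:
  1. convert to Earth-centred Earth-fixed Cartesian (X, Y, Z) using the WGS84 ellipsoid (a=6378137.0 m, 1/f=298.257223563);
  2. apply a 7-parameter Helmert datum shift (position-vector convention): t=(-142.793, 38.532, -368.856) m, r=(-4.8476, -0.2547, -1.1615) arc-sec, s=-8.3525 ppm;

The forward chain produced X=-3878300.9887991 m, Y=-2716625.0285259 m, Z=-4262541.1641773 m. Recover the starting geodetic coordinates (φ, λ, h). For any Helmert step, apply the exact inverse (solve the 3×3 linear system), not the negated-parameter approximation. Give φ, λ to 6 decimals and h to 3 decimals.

start: X=-3878300.9888, Y=-2716625.0285, Z=-4262541.1642 m
→ Helmert⁻¹: X=-3878180.5540, Y=-2716607.9190, Z=-4262266.9647
→ geod (Bowring, a=6378137.000): φ=-42.18369100°, λ=-144.98932800°, h=2266.9690 m

φ=-42.183691°, λ=-144.989328°, h=2266.969 m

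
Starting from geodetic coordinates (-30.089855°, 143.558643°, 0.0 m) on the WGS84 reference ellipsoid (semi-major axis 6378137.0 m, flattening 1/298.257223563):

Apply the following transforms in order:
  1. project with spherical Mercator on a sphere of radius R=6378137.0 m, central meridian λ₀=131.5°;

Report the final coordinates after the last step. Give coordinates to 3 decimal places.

start: φ=-30.089855°, λ=143.558643°, h=0.000 m
→ merc (R=6378137.0, λ₀=131.5°): E=1342361.9984, N=-3515105.1028

E=1342361.998 m, N=-3515105.103 m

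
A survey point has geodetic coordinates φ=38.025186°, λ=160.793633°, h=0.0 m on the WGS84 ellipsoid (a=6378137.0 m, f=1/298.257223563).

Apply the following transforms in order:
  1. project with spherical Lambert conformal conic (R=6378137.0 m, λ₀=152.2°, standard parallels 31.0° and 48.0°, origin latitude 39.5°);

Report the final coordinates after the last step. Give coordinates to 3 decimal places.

start: φ=38.025186°, λ=160.793633°, h=0.000 m
→ lcc (R=6378137.0, λ₀=152.2°): E=744459.2303, N=-126722.9164

E=744459.230 m, N=-126722.916 m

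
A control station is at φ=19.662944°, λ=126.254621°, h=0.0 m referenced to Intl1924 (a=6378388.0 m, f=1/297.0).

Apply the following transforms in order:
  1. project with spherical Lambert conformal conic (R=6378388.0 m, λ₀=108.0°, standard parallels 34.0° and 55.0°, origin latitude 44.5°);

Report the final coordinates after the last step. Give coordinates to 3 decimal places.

E=2037358.672 m, N=-2573034.966 m

start: φ=19.662944°, λ=126.254621°, h=0.000 m
→ lcc (R=6378388.0, λ₀=108.0°): E=2037358.6716, N=-2573034.9663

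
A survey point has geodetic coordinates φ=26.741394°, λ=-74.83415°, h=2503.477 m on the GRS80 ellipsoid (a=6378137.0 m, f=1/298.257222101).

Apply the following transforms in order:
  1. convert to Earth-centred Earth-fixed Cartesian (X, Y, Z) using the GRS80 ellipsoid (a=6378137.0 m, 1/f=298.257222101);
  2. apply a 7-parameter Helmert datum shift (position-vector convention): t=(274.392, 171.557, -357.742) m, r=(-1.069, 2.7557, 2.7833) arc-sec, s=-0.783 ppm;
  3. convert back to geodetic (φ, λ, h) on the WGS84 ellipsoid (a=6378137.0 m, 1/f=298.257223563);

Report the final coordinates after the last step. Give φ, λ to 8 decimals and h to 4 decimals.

φ=26.73897915°, λ=-74.82985603°, h=2253.7936 m

start: φ=26.741394°, λ=-74.834150°, h=2503.477 m
→ ECEF (a=6378137.000, f=1/298.257222101): X=1491741.8544, Y=-5503484.5772, Z=2853781.9425
→ Helmert 7p (PV): X=1492127.4678, Y=-5503273.7915, Z=2853430.5590
→ geod (Bowring, a=6378137.000): φ=26.73897915°, λ=-74.82985603°, h=2253.7936 m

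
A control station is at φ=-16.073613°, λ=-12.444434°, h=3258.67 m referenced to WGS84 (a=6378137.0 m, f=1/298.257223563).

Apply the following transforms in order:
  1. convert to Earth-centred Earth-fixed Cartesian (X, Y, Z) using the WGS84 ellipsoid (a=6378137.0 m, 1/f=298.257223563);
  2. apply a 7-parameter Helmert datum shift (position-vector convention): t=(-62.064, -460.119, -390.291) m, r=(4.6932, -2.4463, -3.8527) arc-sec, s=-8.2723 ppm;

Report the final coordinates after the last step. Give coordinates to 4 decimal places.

X=5989280.2023 m, Y=-1322245.4210 m, Z=-1755793.9891 m

start: φ=-16.073613°, λ=-12.444434°, h=3258.670 m
→ ECEF (a=6378137.000, f=1/298.257223563): X=5989395.6803, Y=-1321724.3063, Z=-1755459.1802
→ Helmert 7p (PV): X=5989280.2023, Y=-1322245.4210, Z=-1755793.9891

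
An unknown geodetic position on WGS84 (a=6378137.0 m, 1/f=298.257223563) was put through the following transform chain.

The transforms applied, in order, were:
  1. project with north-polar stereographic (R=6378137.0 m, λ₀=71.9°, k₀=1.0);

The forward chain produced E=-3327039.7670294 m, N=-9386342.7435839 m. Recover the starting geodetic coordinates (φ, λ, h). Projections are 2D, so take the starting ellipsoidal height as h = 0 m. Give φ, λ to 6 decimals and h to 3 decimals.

φ=14.043234°, λ=52.382854°, h=0.000 m

start: E=-3327039.7670, N=-9386342.7436 m
→ stereo⁻¹: φ=14.04323400°, λ=52.38285400°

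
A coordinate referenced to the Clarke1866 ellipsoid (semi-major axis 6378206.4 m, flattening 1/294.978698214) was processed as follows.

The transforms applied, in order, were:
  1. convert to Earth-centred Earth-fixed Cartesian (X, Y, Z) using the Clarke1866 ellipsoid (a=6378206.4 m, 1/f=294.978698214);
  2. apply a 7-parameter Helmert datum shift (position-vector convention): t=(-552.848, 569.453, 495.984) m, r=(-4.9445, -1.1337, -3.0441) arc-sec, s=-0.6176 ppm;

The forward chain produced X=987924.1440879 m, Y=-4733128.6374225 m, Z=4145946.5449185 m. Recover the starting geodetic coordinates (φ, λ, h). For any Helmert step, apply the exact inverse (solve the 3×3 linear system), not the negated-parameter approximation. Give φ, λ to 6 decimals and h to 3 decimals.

φ=40.795510°, λ=-78.204281°, h=421.266 m

start: X=987924.1441, Y=-4733128.6374, Z=4145946.5449 m
→ Helmert⁻¹: X=988570.2489, Y=-4733785.7948, Z=4145334.2112
→ geod (Bowring, a=6378206.400): φ=40.79551000°, λ=-78.20428100°, h=421.2660 m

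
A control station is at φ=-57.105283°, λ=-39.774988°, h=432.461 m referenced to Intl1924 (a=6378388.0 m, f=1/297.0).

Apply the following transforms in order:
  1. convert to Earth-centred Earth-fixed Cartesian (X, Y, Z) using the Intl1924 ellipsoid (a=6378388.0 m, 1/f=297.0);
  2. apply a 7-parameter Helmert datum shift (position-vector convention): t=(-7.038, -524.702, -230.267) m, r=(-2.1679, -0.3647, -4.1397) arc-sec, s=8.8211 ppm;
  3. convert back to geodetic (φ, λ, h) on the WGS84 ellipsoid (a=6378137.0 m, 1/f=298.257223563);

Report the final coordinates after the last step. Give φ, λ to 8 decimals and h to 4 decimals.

φ=-57.10270300°, λ=-39.78347619°, h=1047.8328 m

start: φ=-57.105283°, λ=-39.774988°, h=432.461 m
→ ECEF (a=6378388.000, f=1/297.0): X=2668878.6248, Y=-2221652.7179, Z=-5332751.1539
→ Helmert 7p (PV): X=2668859.9696, Y=-2222306.6309, Z=-5333000.3923
→ geod (Bowring, a=6378137.000): φ=-57.10270300°, λ=-39.78347619°, h=1047.8328 m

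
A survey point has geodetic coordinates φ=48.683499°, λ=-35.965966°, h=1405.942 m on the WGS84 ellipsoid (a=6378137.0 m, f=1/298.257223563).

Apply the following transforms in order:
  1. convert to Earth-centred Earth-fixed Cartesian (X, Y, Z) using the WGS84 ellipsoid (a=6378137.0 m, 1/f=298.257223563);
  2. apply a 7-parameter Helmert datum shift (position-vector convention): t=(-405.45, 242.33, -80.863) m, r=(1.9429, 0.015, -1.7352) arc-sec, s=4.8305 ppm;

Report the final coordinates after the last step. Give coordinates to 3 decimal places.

start: φ=48.683499°, λ=-35.965966°, h=1405.942 m
→ ECEF (a=6378137.000, f=1/298.257223563): X=3415413.4590, Y=-2478344.7748, Z=4768450.1397
→ Helmert 7p (PV): X=3415004.0048, Y=-2478188.0650, Z=4768368.7175

X=3415004.005 m, Y=-2478188.065 m, Z=4768368.718 m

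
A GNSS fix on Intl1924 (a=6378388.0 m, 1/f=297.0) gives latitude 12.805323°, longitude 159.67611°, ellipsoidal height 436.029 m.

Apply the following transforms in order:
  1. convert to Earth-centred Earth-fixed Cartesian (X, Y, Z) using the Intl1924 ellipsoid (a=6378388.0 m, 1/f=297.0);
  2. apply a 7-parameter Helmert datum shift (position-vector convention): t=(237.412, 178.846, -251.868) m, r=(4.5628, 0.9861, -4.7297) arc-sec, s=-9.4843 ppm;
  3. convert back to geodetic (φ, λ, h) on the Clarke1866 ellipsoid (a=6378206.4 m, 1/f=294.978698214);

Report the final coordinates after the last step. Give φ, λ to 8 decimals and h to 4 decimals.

φ=12.80469751°, λ=159.67273891°, h=352.0943 m

start: φ=12.805323°, λ=159.676110°, h=436.029 m
→ ECEF (a=6378388.000, f=1/297.0): X=-5833896.1405, Y=2160789.4827, Z=1404524.8461
→ Helmert 7p (PV): X=-5833547.1365, Y=2161050.5371, Z=1404335.3459
→ geod (Bowring, a=6378206.400): φ=12.80469751°, λ=159.67273891°, h=352.0943 m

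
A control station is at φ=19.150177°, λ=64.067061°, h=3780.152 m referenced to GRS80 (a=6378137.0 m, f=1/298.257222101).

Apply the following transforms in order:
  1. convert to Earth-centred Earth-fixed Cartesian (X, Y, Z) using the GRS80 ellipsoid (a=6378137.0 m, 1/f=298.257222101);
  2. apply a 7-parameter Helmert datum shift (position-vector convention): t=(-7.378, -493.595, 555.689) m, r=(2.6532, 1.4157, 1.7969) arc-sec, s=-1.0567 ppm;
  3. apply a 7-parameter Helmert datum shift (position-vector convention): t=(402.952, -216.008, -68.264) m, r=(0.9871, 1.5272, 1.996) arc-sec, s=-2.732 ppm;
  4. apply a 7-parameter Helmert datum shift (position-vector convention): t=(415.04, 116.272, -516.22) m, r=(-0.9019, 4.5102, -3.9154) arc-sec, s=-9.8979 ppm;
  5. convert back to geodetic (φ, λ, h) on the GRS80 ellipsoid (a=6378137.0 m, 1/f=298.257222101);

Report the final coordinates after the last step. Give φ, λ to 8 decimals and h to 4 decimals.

start: φ=19.150177°, λ=64.067061°, h=3780.152 m
→ ECEF (a=6378137.000, f=1/298.257222101): X=2637437.7255, Y=5423651.0531, Z=2080300.2774
→ Helmert 7p (PV): X=2637394.5899, Y=5423147.9442, Z=2080905.4309
→ Helmert 7p (PV): X=2637753.2647, Y=5422932.6835, Z=2080837.9074
→ Helmert 7p (PV): X=2638290.6350, Y=5422954.3079, Z=2080219.7030
→ geod (Bowring, a=6378137.000): φ=19.15024060°, λ=64.05687881°, h=3514.2492 m

φ=19.15024060°, λ=64.05687881°, h=3514.2492 m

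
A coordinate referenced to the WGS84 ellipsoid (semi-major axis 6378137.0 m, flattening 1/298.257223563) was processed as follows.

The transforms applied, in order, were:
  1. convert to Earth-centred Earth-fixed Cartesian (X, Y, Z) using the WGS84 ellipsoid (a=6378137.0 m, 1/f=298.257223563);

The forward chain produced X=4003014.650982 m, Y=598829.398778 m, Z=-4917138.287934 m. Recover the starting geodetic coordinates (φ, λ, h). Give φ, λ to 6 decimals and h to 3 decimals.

φ=-50.729004°, λ=8.508048°, h=3385.872 m

start: X=4003014.6510, Y=598829.3988, Z=-4917138.2879 m
→ geod (Bowring, a=6378137.000): φ=-50.72900400°, λ=8.50804800°, h=3385.8720 m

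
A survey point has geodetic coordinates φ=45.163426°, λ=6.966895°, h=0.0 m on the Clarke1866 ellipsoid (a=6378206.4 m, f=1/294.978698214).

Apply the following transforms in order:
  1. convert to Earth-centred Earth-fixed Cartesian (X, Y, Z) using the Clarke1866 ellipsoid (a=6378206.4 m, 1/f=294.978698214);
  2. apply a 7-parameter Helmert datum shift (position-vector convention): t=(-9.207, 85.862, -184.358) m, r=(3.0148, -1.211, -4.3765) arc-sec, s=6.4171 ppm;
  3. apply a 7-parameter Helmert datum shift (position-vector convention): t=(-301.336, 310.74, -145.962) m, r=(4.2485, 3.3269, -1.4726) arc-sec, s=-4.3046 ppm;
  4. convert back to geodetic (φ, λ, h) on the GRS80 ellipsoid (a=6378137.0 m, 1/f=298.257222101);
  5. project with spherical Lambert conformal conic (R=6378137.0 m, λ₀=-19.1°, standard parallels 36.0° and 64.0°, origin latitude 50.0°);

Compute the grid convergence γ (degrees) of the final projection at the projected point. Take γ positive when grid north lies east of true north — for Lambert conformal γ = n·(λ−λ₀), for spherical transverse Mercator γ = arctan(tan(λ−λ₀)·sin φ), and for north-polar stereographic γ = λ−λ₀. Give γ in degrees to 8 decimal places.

20.17815565

start: φ=45.163426°, λ=6.966895°, h=0.000 m
→ ECEF (a=6378206.400, f=1/294.978698214): X=4471601.3741, Y=546421.1936, Z=4499969.3770
→ Helmert 7p (PV): X=4471606.0359, Y=546349.9109, Z=4499848.1358
→ Helmert 7p (PV): X=4471361.9309, Y=546533.6904, Z=4499621.9336
→ geod (Bowring, a=6378137.000): φ=45.16051016°, λ=6.96868473°, h=-454.3648 m
→ into lcc (λ₀=-19.1°): φ=45.16051016°, λ−λ₀=26.06868473°
convergence γ = 20.17815565°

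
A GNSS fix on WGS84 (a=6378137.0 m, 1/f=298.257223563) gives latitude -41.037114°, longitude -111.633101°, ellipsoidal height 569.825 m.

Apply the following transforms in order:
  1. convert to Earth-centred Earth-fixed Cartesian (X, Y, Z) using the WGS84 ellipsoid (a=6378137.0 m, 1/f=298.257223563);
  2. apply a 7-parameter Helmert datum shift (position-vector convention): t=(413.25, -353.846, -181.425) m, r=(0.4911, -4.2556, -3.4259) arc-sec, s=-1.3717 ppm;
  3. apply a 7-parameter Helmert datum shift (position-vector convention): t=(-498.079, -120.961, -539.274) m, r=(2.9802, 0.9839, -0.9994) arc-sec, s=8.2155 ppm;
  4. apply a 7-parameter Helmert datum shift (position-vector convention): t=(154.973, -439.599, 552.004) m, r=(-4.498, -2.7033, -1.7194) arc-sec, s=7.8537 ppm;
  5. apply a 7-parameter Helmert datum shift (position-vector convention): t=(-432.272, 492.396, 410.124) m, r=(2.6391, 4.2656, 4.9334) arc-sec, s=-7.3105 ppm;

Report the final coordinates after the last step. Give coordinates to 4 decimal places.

start: φ=-41.037114°, λ=-111.633101°, h=569.825 m
→ ECEF (a=6378137.000, f=1/298.257223563): X=-1776328.2050, Y=-4478931.2207, Z=-4165907.1044
→ Helmert 7p (PV): X=-1775900.9602, Y=-4479239.5009, Z=-4166130.1276
→ Helmert 7p (PV): X=-1776455.2052, Y=-4479328.4618, Z=-4166759.8757
→ Helmert 7p (PV): X=-1776296.9135, Y=-4479879.2966, Z=-4166166.1974
→ Helmert 7p (PV): X=-1776695.2084, Y=-4479343.3307, Z=-4165746.2011

X=-1776695.2084 m, Y=-4479343.3307 m, Z=-4165746.2011 m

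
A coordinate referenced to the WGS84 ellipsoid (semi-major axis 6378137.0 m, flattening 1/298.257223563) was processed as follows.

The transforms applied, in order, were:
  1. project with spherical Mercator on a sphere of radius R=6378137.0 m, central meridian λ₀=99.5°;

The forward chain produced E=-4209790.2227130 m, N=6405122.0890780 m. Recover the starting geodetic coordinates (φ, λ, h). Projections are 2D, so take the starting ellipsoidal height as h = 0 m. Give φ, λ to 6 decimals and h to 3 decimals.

φ=49.761780°, λ=61.682811°, h=0.000 m

start: E=-4209790.2227, N=6405122.0891 m
→ merc⁻¹: φ=49.76178000°, λ=61.68281100°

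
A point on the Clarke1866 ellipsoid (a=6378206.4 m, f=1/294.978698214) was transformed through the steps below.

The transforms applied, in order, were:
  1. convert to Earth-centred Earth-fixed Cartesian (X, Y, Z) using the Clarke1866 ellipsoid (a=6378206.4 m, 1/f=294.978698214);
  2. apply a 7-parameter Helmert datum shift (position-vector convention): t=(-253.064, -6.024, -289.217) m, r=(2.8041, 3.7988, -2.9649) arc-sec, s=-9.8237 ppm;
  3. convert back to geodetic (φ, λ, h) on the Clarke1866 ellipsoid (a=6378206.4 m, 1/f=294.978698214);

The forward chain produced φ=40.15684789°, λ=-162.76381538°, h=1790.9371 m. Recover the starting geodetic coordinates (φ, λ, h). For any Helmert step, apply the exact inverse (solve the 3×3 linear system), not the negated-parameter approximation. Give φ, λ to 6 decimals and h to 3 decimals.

start: φ=40.156848°, λ=-162.763815°, h=1790.937 m
→ ECEF (a=6378206.400, f=1/294.978698214): X=-4663703.9603, Y=-1446885.7116, Z=4092268.3773
→ Helmert⁻¹: X=-4663551.2835, Y=-1446905.2999, Z=4092531.5798
→ geod (Bowring, a=6378206.400): φ=40.15947200°, λ=-162.76306500°, h=1853.6670 m

φ=40.159472°, λ=-162.763065°, h=1853.667 m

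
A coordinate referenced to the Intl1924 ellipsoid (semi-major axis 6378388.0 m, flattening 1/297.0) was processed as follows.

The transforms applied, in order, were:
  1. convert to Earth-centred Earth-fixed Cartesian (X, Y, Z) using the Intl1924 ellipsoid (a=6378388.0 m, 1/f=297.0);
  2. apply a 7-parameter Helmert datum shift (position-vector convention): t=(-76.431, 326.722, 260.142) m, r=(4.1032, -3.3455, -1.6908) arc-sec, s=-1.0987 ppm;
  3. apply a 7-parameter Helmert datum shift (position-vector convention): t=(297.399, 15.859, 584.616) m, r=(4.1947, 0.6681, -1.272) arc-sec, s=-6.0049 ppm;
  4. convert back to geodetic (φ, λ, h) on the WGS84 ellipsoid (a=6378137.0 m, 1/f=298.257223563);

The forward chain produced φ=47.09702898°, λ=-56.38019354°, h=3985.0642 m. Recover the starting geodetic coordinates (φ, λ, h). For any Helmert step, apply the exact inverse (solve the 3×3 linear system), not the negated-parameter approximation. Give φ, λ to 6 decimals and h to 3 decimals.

start: φ=47.097029°, λ=-56.380194°, h=3985.064 m
→ ECEF (a=6378137.000, f=1/298.257223563): X=2409892.7402, Y=-3624461.2797, Z=4652033.8333
→ Helmert⁻¹: X=2409617.0951, Y=-3624389.4475, Z=4651558.6611
→ Helmert⁻¹: X=2409801.3275, Y=-3624607.8698, Z=4651336.6478
→ geod (Bowring, a=6378388.000): φ=47.09311100°, λ=-56.38226400°, h=3320.9810 m

φ=47.093111°, λ=-56.382264°, h=3320.981 m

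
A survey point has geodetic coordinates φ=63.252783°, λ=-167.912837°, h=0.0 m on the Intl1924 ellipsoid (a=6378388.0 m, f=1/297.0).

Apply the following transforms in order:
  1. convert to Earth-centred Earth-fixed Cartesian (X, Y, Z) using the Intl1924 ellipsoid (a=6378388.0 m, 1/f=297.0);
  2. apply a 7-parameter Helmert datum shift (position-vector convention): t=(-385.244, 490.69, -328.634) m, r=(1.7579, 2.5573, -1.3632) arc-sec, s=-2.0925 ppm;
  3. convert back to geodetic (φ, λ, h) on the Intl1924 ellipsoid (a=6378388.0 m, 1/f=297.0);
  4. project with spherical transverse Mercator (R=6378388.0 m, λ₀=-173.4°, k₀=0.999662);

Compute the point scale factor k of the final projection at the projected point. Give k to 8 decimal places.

start: φ=63.252783°, λ=-167.912837°, h=0.000 m
→ ECEF (a=6378388.000, f=1/297.0): X=-2814539.0720, Y=-602725.3533, Z=5672840.3956
→ Helmert 7p (PV): X=-2814852.0774, Y=-602263.1478, Z=5672529.6495
→ geod (Bowring, a=6378388.000): φ=63.24985136°, λ=-167.92313752°, h=-183.2795 m
→ into tm (λ₀=-173.4°): φ=63.24985136°, λ−λ₀=5.47686248°
scale k = 1.00058572

1.00058572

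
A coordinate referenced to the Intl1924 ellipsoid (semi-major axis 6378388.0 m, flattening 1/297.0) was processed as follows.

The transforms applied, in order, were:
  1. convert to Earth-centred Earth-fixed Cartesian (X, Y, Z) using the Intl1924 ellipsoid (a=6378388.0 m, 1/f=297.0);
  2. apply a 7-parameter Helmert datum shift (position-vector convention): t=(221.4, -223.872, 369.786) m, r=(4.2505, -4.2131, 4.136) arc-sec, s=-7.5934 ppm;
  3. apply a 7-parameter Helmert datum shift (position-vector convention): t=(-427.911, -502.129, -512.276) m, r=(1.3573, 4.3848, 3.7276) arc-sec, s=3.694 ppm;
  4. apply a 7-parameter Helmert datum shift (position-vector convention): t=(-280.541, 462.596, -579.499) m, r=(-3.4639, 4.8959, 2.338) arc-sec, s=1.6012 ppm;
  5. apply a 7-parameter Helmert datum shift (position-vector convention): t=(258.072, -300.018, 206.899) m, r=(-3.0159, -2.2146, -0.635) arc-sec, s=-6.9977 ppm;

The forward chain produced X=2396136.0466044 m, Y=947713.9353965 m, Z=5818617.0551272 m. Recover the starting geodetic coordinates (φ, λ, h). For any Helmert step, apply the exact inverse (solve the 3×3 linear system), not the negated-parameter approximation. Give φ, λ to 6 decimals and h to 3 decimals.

φ=66.255988°, λ=21.586937°, h=3923.355 m

start: X=2396136.0466, Y=947713.9354, Z=5818617.0551 m
→ Helmert⁻¹: X=2395954.2928, Y=947942.8892, Z=5818439.0076
→ Helmert⁻¹: X=2396103.6135, Y=947353.8939, Z=5819081.9725
→ Helmert⁻¹: X=2396416.0871, Y=947847.5089, Z=5819617.4571
→ Helmert⁻¹: X=2396350.7563, Y=948150.4455, Z=5819223.3736
→ geod (Bowring, a=6378388.000): φ=66.25598800°, λ=21.58693700°, h=3923.3550 m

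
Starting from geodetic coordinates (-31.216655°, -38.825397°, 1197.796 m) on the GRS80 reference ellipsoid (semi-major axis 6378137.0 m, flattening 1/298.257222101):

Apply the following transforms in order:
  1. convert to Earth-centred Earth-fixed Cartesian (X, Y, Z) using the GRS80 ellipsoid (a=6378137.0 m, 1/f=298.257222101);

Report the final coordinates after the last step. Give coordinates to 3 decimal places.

X=4254139.684 m, Y=-3423521.931 m, Z=-3287080.733 m

start: φ=-31.216655°, λ=-38.825397°, h=1197.796 m
→ ECEF (a=6378137.000, f=1/298.257222101): X=4254139.6841, Y=-3423521.9312, Z=-3287080.7332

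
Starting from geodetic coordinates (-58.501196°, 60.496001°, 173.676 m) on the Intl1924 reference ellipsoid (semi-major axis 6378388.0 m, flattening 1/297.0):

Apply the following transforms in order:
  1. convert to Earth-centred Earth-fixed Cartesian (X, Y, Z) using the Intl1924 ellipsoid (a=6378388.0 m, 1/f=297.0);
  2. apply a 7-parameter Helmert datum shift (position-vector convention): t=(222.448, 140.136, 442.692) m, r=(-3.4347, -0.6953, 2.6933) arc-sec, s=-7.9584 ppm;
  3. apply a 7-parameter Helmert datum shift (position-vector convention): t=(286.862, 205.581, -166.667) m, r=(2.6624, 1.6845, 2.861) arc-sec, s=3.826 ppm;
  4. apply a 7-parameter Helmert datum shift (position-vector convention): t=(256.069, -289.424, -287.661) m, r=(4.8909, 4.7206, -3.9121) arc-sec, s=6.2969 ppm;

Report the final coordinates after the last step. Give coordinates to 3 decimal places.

start: φ=-58.501196°, λ=60.496001°, h=173.676 m
→ ECEF (a=6378388.000, f=1/297.0): X=1645316.0607, Y=2907612.7627, Z=-5415375.5395
→ Helmert 7p (PV): X=1645505.7034, Y=2907661.0668, Z=-5414932.6205
→ Helmert 7p (PV): X=1645714.3079, Y=2907970.4911, Z=-5415095.9121
→ Helmert 7p (PV): X=1645911.9626, Y=2907796.5670, Z=-5415386.3822

X=1645911.963 m, Y=2907796.567 m, Z=-5415386.382 m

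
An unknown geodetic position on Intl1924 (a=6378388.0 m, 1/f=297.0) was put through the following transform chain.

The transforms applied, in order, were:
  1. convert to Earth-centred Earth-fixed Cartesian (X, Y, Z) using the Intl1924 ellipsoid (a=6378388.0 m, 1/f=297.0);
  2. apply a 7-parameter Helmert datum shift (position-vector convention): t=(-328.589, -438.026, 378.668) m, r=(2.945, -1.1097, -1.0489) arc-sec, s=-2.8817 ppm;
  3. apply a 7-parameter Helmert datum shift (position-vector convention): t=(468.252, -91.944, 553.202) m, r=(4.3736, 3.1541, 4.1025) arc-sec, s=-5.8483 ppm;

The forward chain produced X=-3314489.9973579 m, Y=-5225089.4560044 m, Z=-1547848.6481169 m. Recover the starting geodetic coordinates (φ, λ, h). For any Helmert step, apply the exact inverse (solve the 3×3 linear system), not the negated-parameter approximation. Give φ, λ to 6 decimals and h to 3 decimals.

φ=-14.143138°, λ=-122.392820°, h=1145.843 m

start: X=-3314489.9974, Y=-5225089.4560, Z=-1547848.6481 m
→ Helmert⁻¹: X=-3315057.8822, Y=-5224994.9657, Z=-1548350.8081
→ Helmert⁻¹: X=-3314720.6087, Y=-5224610.9625, Z=-1548641.5102
→ geod (Bowring, a=6378388.000): φ=-14.14313800°, λ=-122.39282000°, h=1145.8430 m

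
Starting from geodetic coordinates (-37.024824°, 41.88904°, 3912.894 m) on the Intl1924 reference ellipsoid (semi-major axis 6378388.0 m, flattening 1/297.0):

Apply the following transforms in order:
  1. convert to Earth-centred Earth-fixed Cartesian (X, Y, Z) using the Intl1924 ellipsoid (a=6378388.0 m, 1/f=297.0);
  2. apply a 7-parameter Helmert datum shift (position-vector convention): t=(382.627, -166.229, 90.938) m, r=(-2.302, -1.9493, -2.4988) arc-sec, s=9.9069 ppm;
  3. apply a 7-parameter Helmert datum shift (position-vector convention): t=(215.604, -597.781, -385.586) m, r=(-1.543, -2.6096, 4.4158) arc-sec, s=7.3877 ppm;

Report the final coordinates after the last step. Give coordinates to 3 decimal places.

start: φ=-37.024824°, λ=41.889040°, h=3912.894 m
→ ECEF (a=6378388.000, f=1/297.0): X=3797895.0834, Y=3406345.2329, Z=-3822010.3287
→ Helmert 7p (PV): X=3798392.7226, Y=3406124.0844, Z=-3821959.3793
→ Helmert 7p (PV): X=3798611.8224, Y=3405604.1939, Z=-3822350.6246

X=3798611.822 m, Y=3405604.194 m, Z=-3822350.625 m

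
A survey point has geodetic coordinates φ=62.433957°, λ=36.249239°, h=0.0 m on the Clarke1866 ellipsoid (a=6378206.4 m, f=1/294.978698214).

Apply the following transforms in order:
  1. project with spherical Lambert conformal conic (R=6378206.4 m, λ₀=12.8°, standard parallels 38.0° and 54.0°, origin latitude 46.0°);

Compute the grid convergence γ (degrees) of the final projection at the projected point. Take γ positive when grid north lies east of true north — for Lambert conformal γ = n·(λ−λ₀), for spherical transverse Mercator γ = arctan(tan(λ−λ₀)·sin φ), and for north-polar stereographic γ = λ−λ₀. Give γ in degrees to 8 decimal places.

start: φ=62.433957°, λ=36.249239°, h=0.000 m
→ into lcc (λ₀=12.8°): φ=62.43395700°, λ−λ₀=23.44923900°
convergence γ = 16.92350709°

16.92350709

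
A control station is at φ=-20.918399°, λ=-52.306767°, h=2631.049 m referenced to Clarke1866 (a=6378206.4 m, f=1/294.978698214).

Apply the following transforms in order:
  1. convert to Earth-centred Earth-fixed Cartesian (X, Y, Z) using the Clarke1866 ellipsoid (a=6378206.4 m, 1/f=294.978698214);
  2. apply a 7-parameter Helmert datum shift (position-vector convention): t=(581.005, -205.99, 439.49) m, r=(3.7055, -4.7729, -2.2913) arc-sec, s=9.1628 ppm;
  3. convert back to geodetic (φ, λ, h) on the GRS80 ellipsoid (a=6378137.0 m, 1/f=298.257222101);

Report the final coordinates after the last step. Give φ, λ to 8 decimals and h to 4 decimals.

φ=-20.91159606°, λ=-52.30355917°, h=3055.8782 m

start: φ=-20.918399°, λ=-52.306767°, h=2631.049 m
→ ECEF (a=6378206.400, f=1/294.978698214): X=3645885.3061, Y=-4718375.9895, Z=-2263763.7192
→ Helmert 7p (PV): X=3646499.6861, Y=-4718625.0455, Z=-2263345.3716
→ geod (Bowring, a=6378137.000): φ=-20.91159606°, λ=-52.30355917°, h=3055.8782 m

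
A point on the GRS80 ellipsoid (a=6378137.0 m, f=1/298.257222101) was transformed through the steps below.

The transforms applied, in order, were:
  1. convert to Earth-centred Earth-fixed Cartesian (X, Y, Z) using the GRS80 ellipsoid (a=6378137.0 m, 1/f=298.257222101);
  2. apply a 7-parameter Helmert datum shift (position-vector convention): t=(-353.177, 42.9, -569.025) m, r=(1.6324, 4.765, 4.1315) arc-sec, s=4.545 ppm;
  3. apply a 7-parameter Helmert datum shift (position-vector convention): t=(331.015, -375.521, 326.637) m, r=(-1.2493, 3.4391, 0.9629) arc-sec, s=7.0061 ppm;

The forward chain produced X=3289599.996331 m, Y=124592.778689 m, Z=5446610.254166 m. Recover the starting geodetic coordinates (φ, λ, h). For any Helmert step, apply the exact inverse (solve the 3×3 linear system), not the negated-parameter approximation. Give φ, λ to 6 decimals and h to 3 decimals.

start: X=3289599.9963, Y=124592.7787, Z=5446610.2542 m
→ Helmert⁻¹: X=3289155.7123, Y=124919.0825, Z=5446301.0577
→ Helmert⁻¹: X=3289370.6080, Y=124852.8360, Z=5446920.3276
→ geod (Bowring, a=6378137.000): φ=59.02420000°, λ=2.17370100°, h=1861.6950 m

φ=59.024200°, λ=2.173701°, h=1861.695 m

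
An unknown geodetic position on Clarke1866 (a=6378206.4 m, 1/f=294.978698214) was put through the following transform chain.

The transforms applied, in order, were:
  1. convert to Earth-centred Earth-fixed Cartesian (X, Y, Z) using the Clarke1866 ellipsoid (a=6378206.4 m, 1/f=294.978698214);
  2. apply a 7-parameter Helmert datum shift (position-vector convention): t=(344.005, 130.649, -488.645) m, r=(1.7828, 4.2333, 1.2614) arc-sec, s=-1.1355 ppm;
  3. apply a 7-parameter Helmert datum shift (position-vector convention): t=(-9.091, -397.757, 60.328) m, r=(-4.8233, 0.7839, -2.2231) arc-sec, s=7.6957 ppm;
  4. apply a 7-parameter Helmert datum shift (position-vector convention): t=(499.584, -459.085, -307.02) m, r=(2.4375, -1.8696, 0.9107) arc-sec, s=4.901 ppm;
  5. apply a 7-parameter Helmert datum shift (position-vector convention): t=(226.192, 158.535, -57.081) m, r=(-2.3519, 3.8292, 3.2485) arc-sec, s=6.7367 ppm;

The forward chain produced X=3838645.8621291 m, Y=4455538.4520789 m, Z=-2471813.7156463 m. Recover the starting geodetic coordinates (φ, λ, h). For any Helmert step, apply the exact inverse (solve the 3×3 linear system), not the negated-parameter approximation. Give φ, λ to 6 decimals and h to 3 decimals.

start: X=3838645.8621, Y=4455538.4521, Z=-2471813.7156 m
→ Helmert⁻¹: X=3838509.8639, Y=4455317.6316, Z=-2471617.9223
→ Helmert⁻¹: X=3837988.7419, Y=4455708.7282, Z=-2471386.2329
→ Helmert⁻¹: X=3837929.6610, Y=4456171.3466, Z=-2471308.7525
→ Helmert⁻¹: X=3837667.9734, Y=4456000.9328, Z=-2470782.6646
→ geod (Bowring, a=6378206.400): φ=-22.92867700°, λ=49.26378800°, h=3798.3410 m

φ=-22.928677°, λ=49.263788°, h=3798.341 m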